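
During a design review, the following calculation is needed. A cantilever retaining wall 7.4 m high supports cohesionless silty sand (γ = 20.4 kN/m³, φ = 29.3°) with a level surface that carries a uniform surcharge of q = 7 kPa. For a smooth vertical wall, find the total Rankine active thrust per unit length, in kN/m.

K_a = tan²(45° − φ/2) = 0.3428.
Soil triangle: ½ K_a γ H² = 0.5×0.3428×20.4×7.4² = 191.5 kN/m.
Surcharge rectangle: K_a q H = 0.3428×7×7.4 = 17.76 kN/m.
Total = 191.5 + 17.76 = 209.3 kN/m.

209 kN/m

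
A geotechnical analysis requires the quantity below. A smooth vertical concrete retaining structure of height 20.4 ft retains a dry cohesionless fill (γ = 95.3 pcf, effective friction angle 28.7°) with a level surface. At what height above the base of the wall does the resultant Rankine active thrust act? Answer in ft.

6.80 ft

K_a = 0.3511.
The pressure distribution is triangular, so the resultant acts at H/3 above the base = 20.4/3 = 6.800 ft.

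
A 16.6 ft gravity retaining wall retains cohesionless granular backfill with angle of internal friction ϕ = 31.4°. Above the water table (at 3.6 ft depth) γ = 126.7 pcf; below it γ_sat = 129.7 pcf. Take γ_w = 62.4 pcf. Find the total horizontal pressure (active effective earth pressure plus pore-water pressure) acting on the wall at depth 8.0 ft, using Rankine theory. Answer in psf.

511 psf

K_a = (1 − sin φ)/(1 + sin φ) = 0.3149.
γ' = 129.7 − 62.4 = 67.30 pcf.
Effective vertical stress at 8.0 ft: σ'_v = 126.7×3.6 + 67.30×4.40 = 752.2 psf.
σ'_h = K_a σ'_v = 0.3149 × 752.2 = 236.9 psf; u = γ_w × 4.40 = 274.6 psf.
Total σ_h = 236.9 + 274.6 = 511.5 psf.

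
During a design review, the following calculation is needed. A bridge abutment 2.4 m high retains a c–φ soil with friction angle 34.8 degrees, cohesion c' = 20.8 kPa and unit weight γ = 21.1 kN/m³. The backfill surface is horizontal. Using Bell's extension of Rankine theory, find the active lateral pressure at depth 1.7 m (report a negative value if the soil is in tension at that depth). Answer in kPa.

K_a = (1 − sin φ)/(1 + sin φ) = 0.2733.
σ_a = K_a γ z − 2c√K_a = 0.2733×21.1×1.7 − 2×20.8×0.5228 = -11.94 kPa.

-11.9 kPa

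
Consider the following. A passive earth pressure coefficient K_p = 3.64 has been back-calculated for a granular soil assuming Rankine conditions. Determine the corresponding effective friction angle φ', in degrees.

34.7°

K_p = (1+sin φ)/(1−sin φ) ⇒ sin φ = (K_p − 1)/(K_p + 1) = 0.5690.
φ = arcsin(0.5690) = 34.68°.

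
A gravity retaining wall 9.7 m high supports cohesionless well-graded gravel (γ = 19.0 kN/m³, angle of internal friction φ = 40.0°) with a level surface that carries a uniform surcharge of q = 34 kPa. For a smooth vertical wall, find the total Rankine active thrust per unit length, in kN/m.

266 kN/m

K_a = tan²(45° − φ/2) = 0.2174.
Soil triangle: ½ K_a γ H² = 0.5×0.2174×19.0×9.7² = 194.4 kN/m.
Surcharge rectangle: K_a q H = 0.2174×34×9.7 = 71.71 kN/m.
Total = 194.4 + 71.71 = 266.1 kN/m.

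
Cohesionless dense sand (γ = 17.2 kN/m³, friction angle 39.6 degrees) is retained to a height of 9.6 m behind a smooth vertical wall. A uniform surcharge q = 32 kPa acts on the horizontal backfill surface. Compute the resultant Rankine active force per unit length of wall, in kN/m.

244 kN/m

K_a = tan²(45° − φ/2) = 0.2214.
Soil triangle: ½ K_a γ H² = 0.5×0.2214×17.2×9.6² = 175.5 kN/m.
Surcharge rectangle: K_a q H = 0.2214×32×9.6 = 68.02 kN/m.
Total = 175.5 + 68.02 = 243.5 kN/m.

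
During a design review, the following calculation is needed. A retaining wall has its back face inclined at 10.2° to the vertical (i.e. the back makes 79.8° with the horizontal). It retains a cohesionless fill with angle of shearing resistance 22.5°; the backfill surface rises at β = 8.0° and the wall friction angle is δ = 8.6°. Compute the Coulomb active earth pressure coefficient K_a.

K_a = sin²(α+φ) / [sin²α · sin(α−δ) · (1 + √{sin(φ+δ)sin(φ−β) / (sin(α−δ)sin(α+β))})²].
With α = 79.8°, φ = 22.5°, δ = 8.6°, β = 8.0°: K_a = 0.5549.

0.555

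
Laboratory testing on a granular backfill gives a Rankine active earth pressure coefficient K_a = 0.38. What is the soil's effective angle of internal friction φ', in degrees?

K_a = tan²(45° − φ/2) ⇒ 45° − φ/2 = arctan(√0.38) = 31.65°.
φ = 2(45° − 31.65°) = 26.70°.

26.7°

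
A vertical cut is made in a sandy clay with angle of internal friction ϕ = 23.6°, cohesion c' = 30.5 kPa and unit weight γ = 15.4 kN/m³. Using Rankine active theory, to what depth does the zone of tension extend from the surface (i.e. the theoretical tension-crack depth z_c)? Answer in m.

6.05 m

K_a = tan²(45° − 23.6°/2) = 0.4282; √K_a = 0.6544.
The active pressure is zero where K_a γ z = 2c√K_a, so z_c = 2c/(γ√K_a) = 2×30.5/(15.4×0.6544) = 6.053 m.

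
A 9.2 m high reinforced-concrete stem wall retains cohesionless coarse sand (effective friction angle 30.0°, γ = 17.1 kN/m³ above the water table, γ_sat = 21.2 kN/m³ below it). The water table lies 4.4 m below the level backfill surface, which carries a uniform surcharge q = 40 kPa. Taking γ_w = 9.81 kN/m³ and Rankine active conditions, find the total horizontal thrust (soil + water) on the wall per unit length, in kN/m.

K_a = tan²(45° − φ/2) = 0.3333.
γ' = 21.2 − 9.81 = 11.39 kN/m³. h₂ = H − d_w = 4.8 m.
σ'_h: at surface K_a·q = 13.33; at WT K_a(q+γd_w) = 38.41; at base K_a(q+γd_w+γ'h₂) = 56.64 kPa.
P₁ = ½(13.33+38.41)×4.4 = 113.8; P₂ = ½(38.41+56.64)×4.8 = 228.1; P_w = ½γ_w h₂² = 113.0.
Total = 113.8+228.1+113.0 = 455.0 kN/m.

455 kN/m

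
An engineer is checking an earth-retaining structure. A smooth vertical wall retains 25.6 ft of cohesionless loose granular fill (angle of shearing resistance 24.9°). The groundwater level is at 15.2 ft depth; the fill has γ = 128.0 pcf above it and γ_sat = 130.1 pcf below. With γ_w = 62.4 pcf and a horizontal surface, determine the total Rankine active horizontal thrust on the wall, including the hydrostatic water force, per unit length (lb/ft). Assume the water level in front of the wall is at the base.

19100 lb/ft

K_a = tan²(45° − φ/2) = 0.4074.
γ' = 130.1 − 62.4 = 67.70 pcf. Depth below WT = 10.4 ft.
σ'_h at WT = K_a γ d_w = 792.7 psf; at base = 792.7 + K_a γ' × 10.4 = 1080 psf.
P₁ (0–15.2 ft) = ½×792.7×15.2 = 6024. P₂ (15.2–25.6 ft) = ½(792.7+1080)×10.4 = 9736.
P_w = ½ γ_w h₂² = 0.5×62.4×10.4² = 3375. Total = 6024+9736+3375 = 19130 lb/ft.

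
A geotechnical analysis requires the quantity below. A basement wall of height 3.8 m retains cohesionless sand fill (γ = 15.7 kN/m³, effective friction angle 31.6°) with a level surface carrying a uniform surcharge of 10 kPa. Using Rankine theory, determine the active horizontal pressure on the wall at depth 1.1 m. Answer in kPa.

K_a = (1 − sin φ)/(1 + sin φ) = 0.3123.
σ_v = γz + q = 15.7 × 1.1 + 10 = 27.27 kPa.
σ_h = K_a σ_v = 0.3123 × 27.27 = 8.518 kPa.

8.52 kPa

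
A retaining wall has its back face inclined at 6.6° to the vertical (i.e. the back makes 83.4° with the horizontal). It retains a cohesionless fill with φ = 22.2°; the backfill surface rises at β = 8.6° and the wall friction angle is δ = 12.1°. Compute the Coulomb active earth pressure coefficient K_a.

K_a = sin²(α+φ) / [sin²α · sin(α−δ) · (1 + √{sin(φ+δ)sin(φ−β) / (sin(α−δ)sin(α+β))})²].
With α = 83.4°, φ = 22.2°, δ = 12.1°, β = 8.6°: K_a = 0.5256.

0.526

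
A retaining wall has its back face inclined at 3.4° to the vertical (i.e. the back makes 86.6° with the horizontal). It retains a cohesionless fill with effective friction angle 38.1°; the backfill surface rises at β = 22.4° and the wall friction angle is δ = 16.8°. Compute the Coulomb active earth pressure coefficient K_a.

K_a = sin²(α+φ) / [sin²α · sin(α−δ) · (1 + √{sin(φ+δ)sin(φ−β) / (sin(α−δ)sin(α+β))})²].
With α = 86.6°, φ = 38.1°, δ = 16.8°, β = 22.4°: K_a = 0.3214.

0.321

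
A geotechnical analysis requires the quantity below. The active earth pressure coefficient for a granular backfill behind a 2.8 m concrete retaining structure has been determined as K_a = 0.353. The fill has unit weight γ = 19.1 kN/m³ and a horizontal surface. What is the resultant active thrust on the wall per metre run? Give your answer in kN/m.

26.4 kN/m

P = ½ K_a γ H² = 0.5 × 0.353 × 19.1 × 2.8² = 26.43 kN/m.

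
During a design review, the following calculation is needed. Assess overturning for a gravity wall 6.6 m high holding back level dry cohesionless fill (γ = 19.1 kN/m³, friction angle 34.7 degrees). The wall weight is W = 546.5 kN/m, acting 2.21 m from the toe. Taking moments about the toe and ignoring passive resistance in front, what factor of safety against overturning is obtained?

K_a = tan²(45° − 34.7°/2) = 0.2745.
P_a = ½K_aγH² = 0.5×0.2745×19.1×6.6² = 114.2 kN/m, acting at H/3 = 2.200 m above the base.
Overturning moment M_o = P_a × H/3 = 114.2 × 2.200 = 251.2.
Resisting moment M_r = W × 2.21 = 546.5 × 2.21 = 1208.
FS_overturning = M_r/M_o = 1208/251.2 = 4.808.

4.81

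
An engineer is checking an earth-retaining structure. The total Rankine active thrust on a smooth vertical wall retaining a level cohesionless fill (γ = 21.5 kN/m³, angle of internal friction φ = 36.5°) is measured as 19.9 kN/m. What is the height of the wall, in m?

K_a = 0.2541. P_a = ½ K_a γ H² ⇒ H = √(2P_a/(K_a γ)).
H = √(2×19.9/(0.2541×21.5)) = 2.699 m.

2.70 m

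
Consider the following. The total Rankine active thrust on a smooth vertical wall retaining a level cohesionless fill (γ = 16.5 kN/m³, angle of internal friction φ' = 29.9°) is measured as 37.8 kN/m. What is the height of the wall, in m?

K_a = 0.3347. P_a = ½ K_a γ H² ⇒ H = √(2P_a/(K_a γ)).
H = √(2×37.8/(0.3347×16.5)) = 3.700 m.

3.70 m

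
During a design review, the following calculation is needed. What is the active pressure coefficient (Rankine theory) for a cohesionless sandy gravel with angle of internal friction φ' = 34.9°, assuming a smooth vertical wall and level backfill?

0.272

K_a = (1 − sin φ)/(1 + sin φ) = (1 − sin 34.9°)/(1 + sin 34.9°) = 0.2721.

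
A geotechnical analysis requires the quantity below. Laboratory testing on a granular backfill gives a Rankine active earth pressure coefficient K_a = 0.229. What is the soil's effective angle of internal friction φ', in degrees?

38.9°

K_a = tan²(45° − φ/2) ⇒ 45° − φ/2 = arctan(√0.229) = 25.57°.
φ = 2(45° − 25.57°) = 38.85°.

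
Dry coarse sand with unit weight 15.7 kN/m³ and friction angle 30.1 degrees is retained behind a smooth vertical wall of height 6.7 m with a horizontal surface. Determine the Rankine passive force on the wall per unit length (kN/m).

1060 kN/m

K_p = tan²(45° + φ/2) = 3.012.
P_p = ½ K_p γ H² = 0.5 × 3.012 × 15.7 × 6.7² = 1061 kN/m.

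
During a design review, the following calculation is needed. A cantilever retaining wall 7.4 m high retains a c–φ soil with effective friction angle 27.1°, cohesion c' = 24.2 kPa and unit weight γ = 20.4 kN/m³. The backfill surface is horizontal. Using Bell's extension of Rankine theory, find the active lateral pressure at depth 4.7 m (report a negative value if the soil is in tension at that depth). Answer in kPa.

K_a = (1 − sin φ)/(1 + sin φ) = 0.3741.
σ_a = K_a γ z − 2c√K_a = 0.3741×20.4×4.7 − 2×24.2×0.6116 = 6.263 kPa.

6.26 kPa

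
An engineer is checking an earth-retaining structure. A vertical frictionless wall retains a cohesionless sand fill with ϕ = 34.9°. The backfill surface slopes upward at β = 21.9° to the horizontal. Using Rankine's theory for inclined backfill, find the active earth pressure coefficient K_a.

K_a = cos β · (cos β − √(cos²β − cos²φ)) / (cos β + √(cos²β − cos²φ)).
cos β = 0.9278, cos φ = 0.8202, √(cos²β − cos²φ) = 0.4339.
K_a = 0.9278 × (0.9278 − 0.4339)/(0.9278 + 0.4339) = 0.3366.

0.337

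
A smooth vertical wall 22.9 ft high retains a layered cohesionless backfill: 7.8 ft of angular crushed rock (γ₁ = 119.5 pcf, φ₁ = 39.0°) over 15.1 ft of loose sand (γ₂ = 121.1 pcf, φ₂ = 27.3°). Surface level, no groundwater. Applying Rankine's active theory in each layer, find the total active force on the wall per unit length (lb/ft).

K_a1 = tan²(45°−39.0°/2) = 0.2275; K_a2 = tan²(45°−27.3°/2) = 0.3711.
Layer 1: σ at base = K_a1 γ₁ h₁ = 212.1 psf; P₁ = ½×212.1×7.8 = 827.0.
Layer 2: σ_v at top = γ₁h₁ = 932.1; σ_h top = K_a2×932.1 = 345.9; σ_h base = K_a2×(932.1+121.1×15.1) = 1025.
P₂ = ½(345.9+1025)×15.1 = 10350. Total P_a = 827.0+10350 = 11170 lb/ft.

11200 lb/ft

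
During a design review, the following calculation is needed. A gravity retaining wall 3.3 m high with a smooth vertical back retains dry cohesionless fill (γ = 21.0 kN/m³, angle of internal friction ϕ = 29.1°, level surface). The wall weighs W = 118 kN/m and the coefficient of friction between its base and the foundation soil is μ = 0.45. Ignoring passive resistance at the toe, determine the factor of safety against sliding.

K_a = tan²(45° − 29.1°/2) = 0.3456.
P_a = ½K_aγH² = 0.5×0.3456×21.0×3.3² = 39.52 kN/m, acting at H/3 = 1.100 m above the base.
FS_sliding = μW / P_a = 0.45×118 / 39.52 = 1.344.

1.34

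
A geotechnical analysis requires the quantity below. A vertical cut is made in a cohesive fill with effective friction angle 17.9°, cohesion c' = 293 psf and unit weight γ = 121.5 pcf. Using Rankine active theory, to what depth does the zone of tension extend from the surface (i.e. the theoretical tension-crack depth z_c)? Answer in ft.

6.63 ft

K_a = tan²(45° − 17.9°/2) = 0.5298; √K_a = 0.7279.
The active pressure is zero where K_a γ z = 2c√K_a, so z_c = 2c/(γ√K_a) = 2×293/(121.5×0.7279) = 6.626 ft.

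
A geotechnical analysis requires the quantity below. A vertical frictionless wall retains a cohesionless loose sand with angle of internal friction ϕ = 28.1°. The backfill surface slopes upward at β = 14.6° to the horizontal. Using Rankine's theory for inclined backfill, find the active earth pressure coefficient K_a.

0.404

K_a = cos β · (cos β − √(cos²β − cos²φ)) / (cos β + √(cos²β − cos²φ)).
cos β = 0.9677, cos φ = 0.8821, √(cos²β − cos²φ) = 0.3979.
K_a = 0.9677 × (0.9677 − 0.3979)/(0.9677 + 0.3979) = 0.4038.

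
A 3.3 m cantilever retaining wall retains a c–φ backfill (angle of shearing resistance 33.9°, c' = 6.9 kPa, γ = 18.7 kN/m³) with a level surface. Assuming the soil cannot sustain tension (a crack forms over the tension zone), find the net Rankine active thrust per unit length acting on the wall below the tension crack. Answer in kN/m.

9.73 kN/m

K_a = 0.2839; √K_a = 0.5328.
Tension-crack depth z_c = 2c/(γ√K_a) = 2×6.9/(18.7×0.5328) = 1.385 m.
σ_a at base = K_a γ H − 2c√K_a = 0.2839×18.7×3.3 − 2×6.9×0.5328 = 10.17 kPa.
P_a = ½ × 10.17 × (H − z_c) = 0.5×10.17×1.915 = 9.735 kN/m.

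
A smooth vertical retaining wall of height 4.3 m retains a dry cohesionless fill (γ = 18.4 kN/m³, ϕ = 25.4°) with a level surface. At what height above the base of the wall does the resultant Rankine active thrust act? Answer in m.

K_a = 0.3996.
The pressure distribution is triangular, so the resultant acts at H/3 above the base = 4.3/3 = 1.433 m.

1.43 m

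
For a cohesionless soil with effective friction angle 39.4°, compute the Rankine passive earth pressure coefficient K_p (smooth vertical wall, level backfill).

K_p = (1 + sin φ)/(1 − sin φ) = tan²(45° + 39.4°/2) = 4.475.

4.48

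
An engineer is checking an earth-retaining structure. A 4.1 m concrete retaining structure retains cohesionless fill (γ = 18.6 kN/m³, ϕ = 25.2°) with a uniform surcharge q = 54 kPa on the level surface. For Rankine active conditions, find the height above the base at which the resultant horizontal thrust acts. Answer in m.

K_a = 0.4027.
Triangular part P₁ = ½K_aγH² = 62.96 at H/3 = 1.367 m; rectangular part P₂ = K_a q H = 89.17 at H/2 = 2.050 m.
ȳ = (P₁·1.367 + P₂·2.050)/(P₁+P₂) = 1.767 m.

1.77 m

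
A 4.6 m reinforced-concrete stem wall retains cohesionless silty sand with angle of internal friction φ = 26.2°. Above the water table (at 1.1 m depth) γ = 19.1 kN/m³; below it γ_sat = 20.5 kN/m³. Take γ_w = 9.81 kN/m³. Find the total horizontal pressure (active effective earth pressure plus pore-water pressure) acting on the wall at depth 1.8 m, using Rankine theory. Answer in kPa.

17.9 kPa

K_a = (1 − sin φ)/(1 + sin φ) = 0.3874.
γ' = 20.5 − 9.81 = 10.69 kN/m³.
Effective vertical stress at 1.8 m: σ'_v = 19.1×1.1 + 10.69×0.700 = 28.49 kPa.
σ'_h = K_a σ'_v = 0.3874 × 28.49 = 11.04 kPa; u = γ_w × 0.700 = 6.867 kPa.
Total σ_h = 11.04 + 6.867 = 17.91 kPa.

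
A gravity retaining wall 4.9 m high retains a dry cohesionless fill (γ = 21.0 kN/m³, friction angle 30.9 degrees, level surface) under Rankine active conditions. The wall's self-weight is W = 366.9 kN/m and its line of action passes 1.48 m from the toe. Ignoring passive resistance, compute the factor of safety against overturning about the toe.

K_a = tan²(45° − 30.9°/2) = 0.3214.
P_a = ½K_aγH² = 0.5×0.3214×21.0×4.9² = 81.03 kN/m, acting at H/3 = 1.633 m above the base.
Overturning moment M_o = P_a × H/3 = 81.03 × 1.633 = 132.3.
Resisting moment M_r = W × 1.48 = 366.9 × 1.48 = 543.0.
FS_overturning = M_r/M_o = 543.0/132.3 = 4.103.

4.10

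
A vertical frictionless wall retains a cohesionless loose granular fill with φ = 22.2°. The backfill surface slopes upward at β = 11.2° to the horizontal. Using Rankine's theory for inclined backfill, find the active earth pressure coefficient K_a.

0.494

K_a = cos β · (cos β − √(cos²β − cos²φ)) / (cos β + √(cos²β − cos²φ)).
cos β = 0.9810, cos φ = 0.9259, √(cos²β − cos²φ) = 0.3241.
K_a = 0.9810 × (0.9810 − 0.3241)/(0.9810 + 0.3241) = 0.4937.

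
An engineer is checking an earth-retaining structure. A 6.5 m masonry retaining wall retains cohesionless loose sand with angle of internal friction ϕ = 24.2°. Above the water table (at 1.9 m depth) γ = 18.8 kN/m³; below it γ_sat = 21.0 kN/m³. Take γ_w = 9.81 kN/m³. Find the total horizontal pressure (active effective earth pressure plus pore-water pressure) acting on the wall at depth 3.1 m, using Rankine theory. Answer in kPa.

K_a = (1 − sin φ)/(1 + sin φ) = 0.4185.
γ' = 21.0 − 9.81 = 11.19 kN/m³.
Effective vertical stress at 3.1 m: σ'_v = 18.8×1.9 + 11.19×1.20 = 49.15 kPa.
σ'_h = K_a σ'_v = 0.4185 × 49.15 = 20.57 kPa; u = γ_w × 1.20 = 11.77 kPa.
Total σ_h = 20.57 + 11.77 = 32.34 kPa.

32.3 kPa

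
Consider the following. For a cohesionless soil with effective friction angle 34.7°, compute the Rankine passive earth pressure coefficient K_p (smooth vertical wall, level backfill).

3.64

K_p = (1 + sin φ)/(1 − sin φ) = tan²(45° + 34.7°/2) = 3.643.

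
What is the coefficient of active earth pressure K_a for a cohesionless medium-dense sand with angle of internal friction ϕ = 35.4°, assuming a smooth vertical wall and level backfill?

K_a = (1 − sin φ)/(1 + sin φ) = (1 − sin 35.4°)/(1 + sin 35.4°) = 0.2664.

0.266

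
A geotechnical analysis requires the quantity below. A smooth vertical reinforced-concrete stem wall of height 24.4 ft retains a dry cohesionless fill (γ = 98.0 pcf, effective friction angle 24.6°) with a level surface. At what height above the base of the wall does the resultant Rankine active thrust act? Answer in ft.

K_a = 0.4121.
The pressure distribution is triangular, so the resultant acts at H/3 above the base = 24.4/3 = 8.133 ft.

8.13 ft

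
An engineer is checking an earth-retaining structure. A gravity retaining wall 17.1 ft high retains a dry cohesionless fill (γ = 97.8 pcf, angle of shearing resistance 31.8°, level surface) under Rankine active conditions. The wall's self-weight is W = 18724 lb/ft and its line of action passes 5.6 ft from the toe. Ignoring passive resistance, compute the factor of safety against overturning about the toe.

4.15

K_a = tan²(45° − 31.8°/2) = 0.3098.
P_a = ½K_aγH² = 0.5×0.3098×97.8×17.1² = 4430 lb/ft, acting at H/3 = 5.700 ft above the base.
Overturning moment M_o = P_a × H/3 = 4430 × 5.700 = 25250.
Resisting moment M_r = W × 5.6 = 18724 × 5.6 = 104900.
FS_overturning = M_r/M_o = 104900/25250 = 4.153.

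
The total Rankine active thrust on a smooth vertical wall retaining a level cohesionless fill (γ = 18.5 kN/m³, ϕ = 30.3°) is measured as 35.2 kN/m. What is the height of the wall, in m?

K_a = 0.3293. P_a = ½ K_a γ H² ⇒ H = √(2P_a/(K_a γ)).
H = √(2×35.2/(0.3293×18.5)) = 3.399 m.

3.40 m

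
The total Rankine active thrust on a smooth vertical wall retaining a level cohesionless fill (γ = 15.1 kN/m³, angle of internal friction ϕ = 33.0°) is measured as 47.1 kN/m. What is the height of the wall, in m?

4.60 m

K_a = 0.2948. P_a = ½ K_a γ H² ⇒ H = √(2P_a/(K_a γ)).
H = √(2×47.1/(0.2948×15.1)) = 4.600 m.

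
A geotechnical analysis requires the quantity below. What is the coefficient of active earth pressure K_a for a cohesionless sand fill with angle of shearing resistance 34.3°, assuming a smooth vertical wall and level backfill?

K_a = tan²(45° − φ/2) = tan²(27.85°) = 0.2792.

0.279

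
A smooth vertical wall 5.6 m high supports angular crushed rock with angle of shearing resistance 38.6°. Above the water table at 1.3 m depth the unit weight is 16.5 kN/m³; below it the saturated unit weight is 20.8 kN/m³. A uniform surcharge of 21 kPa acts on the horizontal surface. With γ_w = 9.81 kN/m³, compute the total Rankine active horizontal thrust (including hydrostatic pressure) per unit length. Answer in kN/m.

K_a = tan²(45° − φ/2) = 0.2316.
γ' = 20.8 − 9.81 = 10.99 kN/m³. h₂ = H − d_w = 4.3 m.
σ'_h: at surface K_a·q = 4.864; at WT K_a(q+γd_w) = 9.832; at base K_a(q+γd_w+γ'h₂) = 20.78 kPa.
P₁ = ½(4.864+9.832)×1.3 = 9.553; P₂ = ½(9.832+20.78)×4.3 = 65.81; P_w = ½γ_w h₂² = 90.69.
Total = 9.553+65.81+90.69 = 166.1 kN/m.

166 kN/m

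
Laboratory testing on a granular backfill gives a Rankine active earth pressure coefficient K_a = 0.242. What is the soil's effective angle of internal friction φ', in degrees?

37.6°

K_a = tan²(45° − φ/2) ⇒ 45° − φ/2 = arctan(√0.242) = 26.19°.
φ = 2(45° − 26.19°) = 37.61°.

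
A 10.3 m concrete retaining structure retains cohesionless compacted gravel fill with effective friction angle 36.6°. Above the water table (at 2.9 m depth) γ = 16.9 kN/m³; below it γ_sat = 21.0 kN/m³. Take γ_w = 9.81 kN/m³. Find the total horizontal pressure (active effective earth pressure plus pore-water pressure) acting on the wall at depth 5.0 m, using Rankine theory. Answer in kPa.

K_a = (1 − sin φ)/(1 + sin φ) = 0.2530.
γ' = 21.0 − 9.81 = 11.19 kN/m³.
Effective vertical stress at 5.0 m: σ'_v = 16.9×2.9 + 11.19×2.10 = 72.51 kPa.
σ'_h = K_a σ'_v = 0.2530 × 72.51 = 18.34 kPa; u = γ_w × 2.10 = 20.60 kPa.
Total σ_h = 18.34 + 20.60 = 38.94 kPa.

38.9 kPa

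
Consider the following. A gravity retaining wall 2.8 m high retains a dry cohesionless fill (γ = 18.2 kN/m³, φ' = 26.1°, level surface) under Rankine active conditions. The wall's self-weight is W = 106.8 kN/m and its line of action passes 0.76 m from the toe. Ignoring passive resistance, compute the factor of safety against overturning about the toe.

K_a = tan²(45° − 26.1°/2) = 0.3889.
P_a = ½K_aγH² = 0.5×0.3889×18.2×2.8² = 27.75 kN/m, acting at H/3 = 0.9333 m above the base.
Overturning moment M_o = P_a × H/3 = 27.75 × 0.9333 = 25.90.
Resisting moment M_r = W × 0.76 = 106.8 × 0.76 = 81.17.
FS_overturning = M_r/M_o = 81.17/25.90 = 3.134.

3.13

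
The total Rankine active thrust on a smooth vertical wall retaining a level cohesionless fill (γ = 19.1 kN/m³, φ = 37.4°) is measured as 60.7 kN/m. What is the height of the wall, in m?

5.10 m

K_a = 0.2443. P_a = ½ K_a γ H² ⇒ H = √(2P_a/(K_a γ)).
H = √(2×60.7/(0.2443×19.1)) = 5.101 m.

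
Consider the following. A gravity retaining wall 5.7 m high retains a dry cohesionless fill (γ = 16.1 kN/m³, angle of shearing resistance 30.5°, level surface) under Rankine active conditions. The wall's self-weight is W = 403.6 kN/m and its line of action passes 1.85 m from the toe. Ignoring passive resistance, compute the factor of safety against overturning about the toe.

4.60

K_a = tan²(45° − 30.5°/2) = 0.3267.
P_a = ½K_aγH² = 0.5×0.3267×16.1×5.7² = 85.44 kN/m, acting at H/3 = 1.900 m above the base.
Overturning moment M_o = P_a × H/3 = 85.44 × 1.900 = 162.3.
Resisting moment M_r = W × 1.85 = 403.6 × 1.85 = 746.7.
FS_overturning = M_r/M_o = 746.7/162.3 = 4.600.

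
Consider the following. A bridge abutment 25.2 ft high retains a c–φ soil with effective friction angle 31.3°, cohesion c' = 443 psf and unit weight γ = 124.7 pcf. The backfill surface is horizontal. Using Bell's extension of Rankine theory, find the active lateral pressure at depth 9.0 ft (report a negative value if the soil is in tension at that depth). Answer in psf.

-143 psf

K_a = (1 − sin φ)/(1 + sin φ) = 0.3162.
σ_a = K_a γ z − 2c√K_a = 0.3162×124.7×9.0 − 2×443×0.5623 = -143.3 psf.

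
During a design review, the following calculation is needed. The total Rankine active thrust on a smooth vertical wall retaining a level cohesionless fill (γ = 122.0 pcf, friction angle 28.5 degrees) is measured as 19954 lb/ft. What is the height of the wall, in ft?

K_a = 0.3540. P_a = ½ K_a γ H² ⇒ H = √(2P_a/(K_a γ)).
H = √(2×19954/(0.3540×122.0)) = 30.40 ft.

30.4 ft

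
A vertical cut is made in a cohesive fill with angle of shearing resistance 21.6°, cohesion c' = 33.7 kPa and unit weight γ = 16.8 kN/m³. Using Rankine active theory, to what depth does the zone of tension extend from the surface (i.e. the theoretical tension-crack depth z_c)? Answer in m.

5.90 m

K_a = tan²(45° − 21.6°/2) = 0.4619; √K_a = 0.6796.
The active pressure is zero where K_a γ z = 2c√K_a, so z_c = 2c/(γ√K_a) = 2×33.7/(16.8×0.6796) = 5.903 m.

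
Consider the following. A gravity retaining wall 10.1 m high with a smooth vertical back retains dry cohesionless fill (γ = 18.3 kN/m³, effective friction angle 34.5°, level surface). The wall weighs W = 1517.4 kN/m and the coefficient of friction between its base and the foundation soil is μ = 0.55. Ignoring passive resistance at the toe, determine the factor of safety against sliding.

K_a = tan²(45° − 34.5°/2) = 0.2768.
P_a = ½K_aγH² = 0.5×0.2768×18.3×10.1² = 258.4 kN/m, acting at H/3 = 3.367 m above the base.
FS_sliding = μW / P_a = 0.55×1517.4 / 258.4 = 3.230.

3.23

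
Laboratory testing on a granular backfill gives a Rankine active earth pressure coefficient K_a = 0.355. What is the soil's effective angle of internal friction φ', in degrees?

K_a = tan²(45° − φ/2) ⇒ 45° − φ/2 = arctan(√0.355) = 30.79°.
φ = 2(45° − 30.79°) = 28.43°.

28.4°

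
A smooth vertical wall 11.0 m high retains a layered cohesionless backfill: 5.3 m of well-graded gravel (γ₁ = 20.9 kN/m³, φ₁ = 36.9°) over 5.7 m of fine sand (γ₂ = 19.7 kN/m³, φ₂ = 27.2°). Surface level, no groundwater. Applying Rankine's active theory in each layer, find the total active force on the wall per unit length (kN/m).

K_a1 = tan²(45°−36.9°/2) = 0.2497; K_a2 = tan²(45°−27.2°/2) = 0.3726.
Layer 1: σ at base = K_a1 γ₁ h₁ = 27.66 kPa; P₁ = ½×27.66×5.3 = 73.29.
Layer 2: σ_v at top = γ₁h₁ = 110.8; σ_h top = K_a2×110.8 = 41.27; σ_h base = K_a2×(110.8+19.7×5.7) = 83.11.
P₂ = ½(41.27+83.11)×5.7 = 354.5. Total P_a = 73.29+354.5 = 427.8 kN/m.

428 kN/m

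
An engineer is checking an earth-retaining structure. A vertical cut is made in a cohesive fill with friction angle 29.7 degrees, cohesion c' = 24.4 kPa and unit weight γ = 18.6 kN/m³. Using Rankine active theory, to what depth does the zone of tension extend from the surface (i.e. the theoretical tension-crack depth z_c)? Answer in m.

K_a = tan²(45° − 29.7°/2) = 0.3374; √K_a = 0.5808.
The active pressure is zero where K_a γ z = 2c√K_a, so z_c = 2c/(γ√K_a) = 2×24.4/(18.6×0.5808) = 4.517 m.

4.52 m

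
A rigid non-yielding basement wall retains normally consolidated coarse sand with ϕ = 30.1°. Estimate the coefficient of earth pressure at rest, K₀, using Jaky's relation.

K₀ = 1 − sin φ' = 1 − sin 30.1° = 0.4985.

0.498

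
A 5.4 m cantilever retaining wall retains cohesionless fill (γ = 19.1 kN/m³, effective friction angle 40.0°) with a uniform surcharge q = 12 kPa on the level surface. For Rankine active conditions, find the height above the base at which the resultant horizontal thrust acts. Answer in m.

K_a = 0.2174.
Triangular part P₁ = ½K_aγH² = 60.55 at H/3 = 1.800 m; rectangular part P₂ = K_a q H = 14.09 at H/2 = 2.700 m.
ȳ = (P₁·1.800 + P₂·2.700)/(P₁+P₂) = 1.970 m.

1.97 m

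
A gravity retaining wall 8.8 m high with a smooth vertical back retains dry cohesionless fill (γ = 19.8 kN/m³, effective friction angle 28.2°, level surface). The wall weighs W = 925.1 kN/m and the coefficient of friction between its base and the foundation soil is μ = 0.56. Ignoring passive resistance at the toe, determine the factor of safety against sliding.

K_a = tan²(45° − 28.2°/2) = 0.3582.
P_a = ½K_aγH² = 0.5×0.3582×19.8×8.8² = 274.6 kN/m, acting at H/3 = 2.933 m above the base.
FS_sliding = μW / P_a = 0.56×925.1 / 274.6 = 1.887.

1.89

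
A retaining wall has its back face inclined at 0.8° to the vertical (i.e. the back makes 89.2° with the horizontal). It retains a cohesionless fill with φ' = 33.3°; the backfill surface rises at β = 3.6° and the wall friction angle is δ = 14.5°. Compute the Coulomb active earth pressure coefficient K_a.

0.282

K_a = sin²(α+φ) / [sin²α · sin(α−δ) · (1 + √{sin(φ+δ)sin(φ−β) / (sin(α−δ)sin(α+β))})²].
With α = 89.2°, φ = 33.3°, δ = 14.5°, β = 3.6°: K_a = 0.2820.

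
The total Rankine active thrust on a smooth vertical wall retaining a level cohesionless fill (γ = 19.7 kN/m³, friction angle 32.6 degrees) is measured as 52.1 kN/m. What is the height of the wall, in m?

4.20 m

K_a = 0.2997. P_a = ½ K_a γ H² ⇒ H = √(2P_a/(K_a γ)).
H = √(2×52.1/(0.2997×19.7)) = 4.201 m.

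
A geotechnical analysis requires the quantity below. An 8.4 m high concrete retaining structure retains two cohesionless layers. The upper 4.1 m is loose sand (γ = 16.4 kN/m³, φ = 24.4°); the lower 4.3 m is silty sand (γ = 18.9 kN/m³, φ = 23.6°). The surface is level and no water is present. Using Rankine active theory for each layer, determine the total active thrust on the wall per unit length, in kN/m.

256 kN/m

K_a1 = tan²(45°−24.4°/2) = 0.4153; K_a2 = tan²(45°−23.6°/2) = 0.4282.
Layer 1: σ at base = K_a1 γ₁ h₁ = 27.93 kPa; P₁ = ½×27.93×4.1 = 57.25.
Layer 2: σ_v at top = γ₁h₁ = 67.24; σ_h top = K_a2×67.24 = 28.79; σ_h base = K_a2×(67.24+18.9×4.3) = 63.59.
P₂ = ½(28.79+63.59)×4.3 = 198.6. Total P_a = 57.25+198.6 = 255.9 kN/m.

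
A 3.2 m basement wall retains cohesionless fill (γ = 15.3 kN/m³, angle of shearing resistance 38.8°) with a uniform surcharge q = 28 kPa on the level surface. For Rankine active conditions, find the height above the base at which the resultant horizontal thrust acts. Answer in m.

K_a = 0.2296.
Triangular part P₁ = ½K_aγH² = 17.98 at H/3 = 1.067 m; rectangular part P₂ = K_a q H = 20.57 at H/2 = 1.600 m.
ȳ = (P₁·1.067 + P₂·1.600)/(P₁+P₂) = 1.351 m.

1.35 m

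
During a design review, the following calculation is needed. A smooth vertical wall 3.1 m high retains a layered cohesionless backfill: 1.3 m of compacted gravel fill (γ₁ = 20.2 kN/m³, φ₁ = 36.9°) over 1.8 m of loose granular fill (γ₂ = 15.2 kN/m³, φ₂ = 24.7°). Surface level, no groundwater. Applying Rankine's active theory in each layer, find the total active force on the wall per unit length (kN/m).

33.8 kN/m

K_a1 = tan²(45°−36.9°/2) = 0.2497; K_a2 = tan²(45°−24.7°/2) = 0.4106.
Layer 1: σ at base = K_a1 γ₁ h₁ = 6.556 kPa; P₁ = ½×6.556×1.3 = 4.262.
Layer 2: σ_v at top = γ₁h₁ = 26.26; σ_h top = K_a2×26.26 = 10.78; σ_h base = K_a2×(26.26+15.2×1.8) = 22.01.
P₂ = ½(10.78+22.01)×1.8 = 29.52. Total P_a = 4.262+29.52 = 33.78 kN/m.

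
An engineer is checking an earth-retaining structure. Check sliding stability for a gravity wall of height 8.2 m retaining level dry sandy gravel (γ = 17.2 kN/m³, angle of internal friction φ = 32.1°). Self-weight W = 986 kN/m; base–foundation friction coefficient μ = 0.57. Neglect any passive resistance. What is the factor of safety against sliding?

3.18

K_a = tan²(45° − 32.1°/2) = 0.3060.
P_a = ½K_aγH² = 0.5×0.3060×17.2×8.2² = 176.9 kN/m, acting at H/3 = 2.733 m above the base.
FS_sliding = μW / P_a = 0.57×986 / 176.9 = 3.176.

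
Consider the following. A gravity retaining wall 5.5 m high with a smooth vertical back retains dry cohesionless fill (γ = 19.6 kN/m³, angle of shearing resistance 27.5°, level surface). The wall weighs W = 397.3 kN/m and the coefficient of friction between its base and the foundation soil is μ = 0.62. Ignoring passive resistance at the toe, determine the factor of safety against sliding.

K_a = tan²(45° − 27.5°/2) = 0.3682.
P_a = ½K_aγH² = 0.5×0.3682×19.6×5.5² = 109.2 kN/m, acting at H/3 = 1.833 m above the base.
FS_sliding = μW / P_a = 0.62×397.3 / 109.2 = 2.257.

2.26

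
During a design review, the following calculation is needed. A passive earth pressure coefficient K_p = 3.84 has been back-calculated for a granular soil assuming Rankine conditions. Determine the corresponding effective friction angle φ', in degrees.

35.9°

K_p = (1+sin φ)/(1−sin φ) ⇒ sin φ = (K_p − 1)/(K_p + 1) = 0.5868.
φ = arcsin(0.5868) = 35.93°.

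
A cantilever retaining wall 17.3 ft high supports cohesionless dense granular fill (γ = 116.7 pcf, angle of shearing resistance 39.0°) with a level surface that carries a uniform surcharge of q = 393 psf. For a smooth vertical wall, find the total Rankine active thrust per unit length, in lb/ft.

5520 lb/ft

K_a = tan²(45° − φ/2) = 0.2275.
Soil triangle: ½ K_a γ H² = 0.5×0.2275×116.7×17.3² = 3973 lb/ft.
Surcharge rectangle: K_a q H = 0.2275×393×17.3 = 1547 lb/ft.
Total = 3973 + 1547 = 5520 lb/ft.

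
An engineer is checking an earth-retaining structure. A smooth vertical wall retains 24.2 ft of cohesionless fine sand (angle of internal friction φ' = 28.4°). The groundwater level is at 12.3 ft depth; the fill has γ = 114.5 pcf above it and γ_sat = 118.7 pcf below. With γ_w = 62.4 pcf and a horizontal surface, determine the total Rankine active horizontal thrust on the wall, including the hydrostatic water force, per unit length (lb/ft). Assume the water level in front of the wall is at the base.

14900 lb/ft

K_a = tan²(45° − φ/2) = 0.3554.
γ' = 118.7 − 62.4 = 56.30 pcf. Depth below WT = 11.9 ft.
σ'_h at WT = K_a γ d_w = 500.5 psf; at base = 500.5 + K_a γ' × 11.9 = 738.5 psf.
P₁ (0–12.3 ft) = ½×500.5×12.3 = 3078. P₂ (12.3–24.2 ft) = ½(500.5+738.5)×11.9 = 7372.
P_w = ½ γ_w h₂² = 0.5×62.4×11.9² = 4418. Total = 3078+7372+4418 = 14870 lb/ft.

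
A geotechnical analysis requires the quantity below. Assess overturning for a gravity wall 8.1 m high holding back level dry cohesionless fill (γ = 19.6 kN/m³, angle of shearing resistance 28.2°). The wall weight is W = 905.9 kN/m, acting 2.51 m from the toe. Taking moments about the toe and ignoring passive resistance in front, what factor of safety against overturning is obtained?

3.66

K_a = tan²(45° − 28.2°/2) = 0.3582.
P_a = ½K_aγH² = 0.5×0.3582×19.6×8.1² = 230.3 kN/m, acting at H/3 = 2.700 m above the base.
Overturning moment M_o = P_a × H/3 = 230.3 × 2.700 = 621.8.
Resisting moment M_r = W × 2.51 = 905.9 × 2.51 = 2274.
FS_overturning = M_r/M_o = 2274/621.8 = 3.657.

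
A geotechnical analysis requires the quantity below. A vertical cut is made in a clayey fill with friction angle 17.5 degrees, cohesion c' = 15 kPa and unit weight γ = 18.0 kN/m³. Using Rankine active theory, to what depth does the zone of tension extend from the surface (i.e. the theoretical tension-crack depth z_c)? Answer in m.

2.27 m

K_a = tan²(45° − 17.5°/2) = 0.5376; √K_a = 0.7332.
The active pressure is zero where K_a γ z = 2c√K_a, so z_c = 2c/(γ√K_a) = 2×15/(18.0×0.7332) = 2.273 m.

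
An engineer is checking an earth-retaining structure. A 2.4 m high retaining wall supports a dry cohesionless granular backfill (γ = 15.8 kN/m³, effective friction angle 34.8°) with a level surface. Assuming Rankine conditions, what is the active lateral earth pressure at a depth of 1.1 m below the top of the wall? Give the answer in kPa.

K_a = (1 − sin φ)/(1 + sin φ) = 0.2733.
σ_h = K_a γ z = 0.2733 × 15.8 × 1.1 = 4.750 kPa.

4.75 kPa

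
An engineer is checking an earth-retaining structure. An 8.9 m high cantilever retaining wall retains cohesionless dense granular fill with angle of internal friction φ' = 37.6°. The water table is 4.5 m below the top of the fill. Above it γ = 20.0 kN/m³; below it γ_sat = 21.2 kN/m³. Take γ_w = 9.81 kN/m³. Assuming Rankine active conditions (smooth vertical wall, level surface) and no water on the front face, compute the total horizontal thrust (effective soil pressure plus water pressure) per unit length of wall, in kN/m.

267 kN/m

K_a = tan²(45° − φ/2) = 0.2421.
γ' = 21.2 − 9.81 = 11.39 kN/m³. Depth below WT = 4.4 m.
σ'_h at WT = K_a γ d_w = 21.79 kPa; at base = 21.79 + K_a γ' × 4.4 = 33.93 kPa.
P₁ (0–4.5 m) = ½×21.79×4.5 = 49.03. P₂ (4.5–8.9 m) = ½(21.79+33.93)×4.4 = 122.6.
P_w = ½ γ_w h₂² = 0.5×9.81×4.4² = 94.96. Total = 49.03+122.6+94.96 = 266.6 kN/m.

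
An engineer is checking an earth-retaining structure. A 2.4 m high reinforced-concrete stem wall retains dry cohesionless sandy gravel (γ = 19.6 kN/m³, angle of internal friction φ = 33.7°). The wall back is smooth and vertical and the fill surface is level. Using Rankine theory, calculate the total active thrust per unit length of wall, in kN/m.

16.2 kN/m

K_a = tan²(45° − φ/2) = 0.2863.
P_a = ½ K_a γ H² = 0.5 × 0.2863 × 19.6 × 2.4² = 16.16 kN/m.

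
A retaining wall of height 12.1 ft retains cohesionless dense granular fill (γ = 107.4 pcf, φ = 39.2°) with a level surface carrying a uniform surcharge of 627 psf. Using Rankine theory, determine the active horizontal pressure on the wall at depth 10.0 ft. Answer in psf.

K_a = (1 − sin φ)/(1 + sin φ) = 0.2255.
σ_v = γz + q = 107.4 × 10.0 + 627 = 1701 psf.
σ_h = K_a σ_v = 0.2255 × 1701 = 383.5 psf.

384 psf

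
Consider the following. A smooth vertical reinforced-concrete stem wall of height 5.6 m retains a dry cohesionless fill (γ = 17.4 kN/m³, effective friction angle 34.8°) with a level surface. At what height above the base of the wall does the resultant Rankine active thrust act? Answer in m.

K_a = 0.2733.
The pressure distribution is triangular, so the resultant acts at H/3 above the base = 5.6/3 = 1.867 m.

1.87 m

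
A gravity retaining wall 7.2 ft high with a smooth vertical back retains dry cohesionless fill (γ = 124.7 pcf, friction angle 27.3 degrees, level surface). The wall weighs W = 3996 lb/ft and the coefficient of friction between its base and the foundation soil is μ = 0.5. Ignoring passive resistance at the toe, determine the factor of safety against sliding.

1.67

K_a = tan²(45° − 27.3°/2) = 0.3711.
P_a = ½K_aγH² = 0.5×0.3711×124.7×7.2² = 1200 lb/ft, acting at H/3 = 2.400 ft above the base.
FS_sliding = μW / P_a = 0.5×3996 / 1200 = 1.666.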